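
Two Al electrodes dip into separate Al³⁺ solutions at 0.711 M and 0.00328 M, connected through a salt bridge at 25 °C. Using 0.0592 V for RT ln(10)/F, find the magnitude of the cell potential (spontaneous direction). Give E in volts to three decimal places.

For a concentration cell E°cell = 0. The 0.711 M side is the cathode (reduction is favoured where [Al³⁺] is higher).
With n = 3, E = −(0.0592/3) log([Al³⁺]ₐₙ/[Al³⁺]꜀ₐₜ) = −(0.0592/3) log(0.00328/0.711) = −(0.0592/3)(-2.336) = +0.046 V.

+0.046 V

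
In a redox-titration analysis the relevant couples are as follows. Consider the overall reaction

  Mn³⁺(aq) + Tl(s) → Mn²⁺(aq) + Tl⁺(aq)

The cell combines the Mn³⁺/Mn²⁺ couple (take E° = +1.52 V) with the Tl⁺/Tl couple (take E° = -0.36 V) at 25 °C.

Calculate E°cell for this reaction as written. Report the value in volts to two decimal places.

The Mn³⁺/Mn²⁺ couple has the higher reduction potential, so it is the cathode; Tl⁺/Tl is oxidised at the anode.
E°cell = E°(cathode) − E°(anode) = (+1.52) − (-0.36) = +1.88 V.

+1.88 V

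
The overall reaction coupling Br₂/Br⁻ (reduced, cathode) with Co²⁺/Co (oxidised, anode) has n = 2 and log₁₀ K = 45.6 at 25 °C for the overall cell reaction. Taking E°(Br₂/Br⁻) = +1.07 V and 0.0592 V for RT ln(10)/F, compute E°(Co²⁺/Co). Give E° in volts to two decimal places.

E°cell = (0.0592/n)·log K = (0.0592/2)(45.6) = +1.350 V.
Since Br₂/Br⁻ is the cathode and Co²⁺/Co the anode, E°cell = E°(Br₂/Br⁻) − E°(Co²⁺/Co).
So E°(Co²⁺/Co) = E°(Br₂/Br⁻) − E°cell = (+1.07) − (+1.350) = -0.28 V.

-0.28 V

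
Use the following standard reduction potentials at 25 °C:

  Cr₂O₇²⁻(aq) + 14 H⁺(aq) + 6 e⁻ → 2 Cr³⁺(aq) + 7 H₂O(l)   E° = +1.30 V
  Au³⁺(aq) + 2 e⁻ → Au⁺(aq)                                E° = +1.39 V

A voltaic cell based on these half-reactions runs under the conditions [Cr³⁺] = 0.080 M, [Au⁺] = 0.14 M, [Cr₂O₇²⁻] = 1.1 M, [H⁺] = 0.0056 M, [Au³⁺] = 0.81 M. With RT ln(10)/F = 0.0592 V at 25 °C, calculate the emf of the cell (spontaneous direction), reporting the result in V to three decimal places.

Au³⁺/Au⁺ is the cathode (higher E°), Cr₂O₇²⁻/Cr³⁺ the anode: E°cell = +1.39 − (+1.30) = +0.09 V, n = 6.
Overall: 3 Au³⁺(aq) + 2 Cr³⁺(aq) + 7 H₂O(l) → 3 Au⁺(aq) + Cr₂O₇²⁻(aq) + 14 H⁺(aq)
Q = [Au⁺]^3·[Cr₂O₇²⁻]·[H⁺]^14 / ([Au³⁺]^3·[Cr³⁺]^2); log Q = -31.577.
E = E° − (0.0592/n) log Q = +0.09 − (0.0592/6)(-31.577) = +0.402 V.

+0.402 V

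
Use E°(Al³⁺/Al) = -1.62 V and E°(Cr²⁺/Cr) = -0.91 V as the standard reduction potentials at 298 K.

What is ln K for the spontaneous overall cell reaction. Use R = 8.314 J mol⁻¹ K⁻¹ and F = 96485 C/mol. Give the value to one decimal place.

Cathode: Cr²⁺/Cr; anode: Al³⁺/Al. E°cell = (-0.91) − (-1.62) = +0.71 V, with n = 6.
ΔG° = −nFE° = −RT ln K, so ln K = nFE°/(RT) = (6)(96485)(+0.71) / ((8.314)(298)) = 165.899.

165.9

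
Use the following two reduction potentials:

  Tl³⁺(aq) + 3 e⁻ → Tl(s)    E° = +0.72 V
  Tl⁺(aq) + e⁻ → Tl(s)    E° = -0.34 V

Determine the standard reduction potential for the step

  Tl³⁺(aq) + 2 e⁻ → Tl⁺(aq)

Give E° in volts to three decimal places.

Sequential free energies add, so n₃E°₃ = n₁E°₁ + n₂E°₂.
With n₃ = 3, and the known step contributing 1×(-0.34) V, the unknown satisfies 2·E° = 3×(+0.72) − 1×(-0.34) = +2.500.
E° = +2.500 / 2 = +1.250 V.

+1.250 V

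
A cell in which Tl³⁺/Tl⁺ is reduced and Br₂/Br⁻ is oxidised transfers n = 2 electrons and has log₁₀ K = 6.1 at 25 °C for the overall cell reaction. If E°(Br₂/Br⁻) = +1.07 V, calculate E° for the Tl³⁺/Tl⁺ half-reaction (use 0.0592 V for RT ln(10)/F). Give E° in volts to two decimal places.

+1.25 V

E°cell = (0.0592/n)·log K = (0.0592/2)(6.1) = +0.181 V.
Since Tl³⁺/Tl⁺ is the cathode and Br₂/Br⁻ the anode, E°cell = E°(Tl³⁺/Tl⁺) − E°(Br₂/Br⁻).
So E°(Tl³⁺/Tl⁺) = E°cell + E°(Br₂/Br⁻) = +0.181 + (+1.07) = +1.25 V.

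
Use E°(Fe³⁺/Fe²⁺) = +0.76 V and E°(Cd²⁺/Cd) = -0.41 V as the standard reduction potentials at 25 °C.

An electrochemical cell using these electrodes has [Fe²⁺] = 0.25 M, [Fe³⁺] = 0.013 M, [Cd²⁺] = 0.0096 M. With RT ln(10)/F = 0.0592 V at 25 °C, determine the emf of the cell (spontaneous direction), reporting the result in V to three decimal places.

+1.154 V

Fe³⁺/Fe²⁺ is the cathode (higher E°), Cd²⁺/Cd the anode: E°cell = +0.76 − (-0.41) = +1.17 V, n = 2.
Overall: 2 Fe³⁺(aq) + Cd(s) → 2 Fe²⁺(aq) + Cd²⁺(aq)
Q = [Fe²⁺]^2·[Cd²⁺] / ([Fe³⁺]^2); log Q = 0.550.
E = E° − (0.0592/n) log Q = +1.17 − (0.0592/2)(0.550) = +1.154 V.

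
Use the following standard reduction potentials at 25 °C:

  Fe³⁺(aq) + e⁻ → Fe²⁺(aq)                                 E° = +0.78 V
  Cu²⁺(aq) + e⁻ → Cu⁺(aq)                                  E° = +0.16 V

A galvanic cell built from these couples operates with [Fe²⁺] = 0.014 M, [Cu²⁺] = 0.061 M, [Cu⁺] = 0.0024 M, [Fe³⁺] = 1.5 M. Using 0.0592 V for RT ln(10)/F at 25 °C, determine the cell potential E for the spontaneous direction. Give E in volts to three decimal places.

Fe³⁺/Fe²⁺ is the cathode (higher E°), Cu²⁺/Cu⁺ the anode: E°cell = +0.78 − (+0.16) = +0.62 V, n = 1.
Overall: Fe³⁺(aq) + Cu⁺(aq) → Fe²⁺(aq) + Cu²⁺(aq)
Q = [Fe²⁺]·[Cu²⁺] / ([Fe³⁺]·[Cu⁺]); log Q = -0.625.
E = E° − (0.0592/n) log Q = +0.62 − (0.0592/1)(-0.625) = +0.657 V.

+0.657 V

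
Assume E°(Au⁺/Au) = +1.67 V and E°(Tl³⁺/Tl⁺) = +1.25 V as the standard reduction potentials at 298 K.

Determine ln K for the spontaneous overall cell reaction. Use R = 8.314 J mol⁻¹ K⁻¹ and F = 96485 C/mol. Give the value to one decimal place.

32.7

Cathode: Au⁺/Au; anode: Tl³⁺/Tl⁺. E°cell = (+1.67) − (+1.25) = +0.42 V, with n = 2.
ΔG° = −nFE° = −RT ln K, so ln K = nFE°/(RT) = (2)(96485)(+0.42) / ((8.314)(298)) = 32.712.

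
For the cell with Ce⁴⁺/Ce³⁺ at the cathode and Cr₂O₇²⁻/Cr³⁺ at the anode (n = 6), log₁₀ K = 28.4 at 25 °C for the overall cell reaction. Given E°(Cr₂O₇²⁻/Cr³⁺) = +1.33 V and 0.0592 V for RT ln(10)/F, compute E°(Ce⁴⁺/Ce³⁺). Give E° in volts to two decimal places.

E°cell = (0.0592/n)·log K = (0.0592/6)(28.4) = +0.280 V.
Since Ce⁴⁺/Ce³⁺ is the cathode and Cr₂O₇²⁻/Cr³⁺ the anode, E°cell = E°(Ce⁴⁺/Ce³⁺) − E°(Cr₂O₇²⁻/Cr³⁺).
So E°(Ce⁴⁺/Ce³⁺) = E°cell + E°(Cr₂O₇²⁻/Cr³⁺) = +0.280 + (+1.33) = +1.61 V.

+1.61 V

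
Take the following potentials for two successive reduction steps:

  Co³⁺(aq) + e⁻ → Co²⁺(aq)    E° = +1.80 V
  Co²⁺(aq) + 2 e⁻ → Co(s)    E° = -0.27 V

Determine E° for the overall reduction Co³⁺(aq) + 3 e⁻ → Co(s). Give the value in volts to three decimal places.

Standard free energies of sequential steps add: ΔG°₃ = ΔG°₁ + ΔG°₂, so n₃E°₃ = n₁E°₁ + n₂E°₂.
E°₃ = (1×+1.80 + 2×-0.27) / 3 = (+1.260) / 3 = +0.420 V.
E° values themselves are not directly additive — weighting by electron count is essential.

+0.420 V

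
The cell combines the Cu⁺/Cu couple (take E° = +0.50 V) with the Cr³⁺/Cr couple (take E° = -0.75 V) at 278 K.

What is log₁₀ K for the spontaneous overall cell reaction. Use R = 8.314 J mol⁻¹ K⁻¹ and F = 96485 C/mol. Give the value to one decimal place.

Cathode: Cu⁺/Cu; anode: Cr³⁺/Cr. E°cell = (+0.50) − (-0.75) = +1.25 V, with n = 3.
ΔG° = −nFE° = −RT ln K, so ln K = nFE°/(RT) = (3)(96485)(+1.25) / ((8.314)(278)) = 156.544.
log₁₀ K = 156.544 / ln 10 = 68.0.

68.0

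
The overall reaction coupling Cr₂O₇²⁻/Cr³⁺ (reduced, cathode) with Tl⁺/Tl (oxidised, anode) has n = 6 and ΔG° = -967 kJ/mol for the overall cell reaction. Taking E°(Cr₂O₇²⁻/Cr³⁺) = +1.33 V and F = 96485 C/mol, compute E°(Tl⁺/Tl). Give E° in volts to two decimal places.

-0.34 V

E°cell = −ΔG°/(nF) = −(-967×10³)/((6)(96485)) = +1.670 V.
Since Cr₂O₇²⁻/Cr³⁺ is the cathode and Tl⁺/Tl the anode, E°cell = E°(Cr₂O₇²⁻/Cr³⁺) − E°(Tl⁺/Tl).
So E°(Tl⁺/Tl) = E°(Cr₂O₇²⁻/Cr³⁺) − E°cell = (+1.33) − (+1.670) = -0.34 V.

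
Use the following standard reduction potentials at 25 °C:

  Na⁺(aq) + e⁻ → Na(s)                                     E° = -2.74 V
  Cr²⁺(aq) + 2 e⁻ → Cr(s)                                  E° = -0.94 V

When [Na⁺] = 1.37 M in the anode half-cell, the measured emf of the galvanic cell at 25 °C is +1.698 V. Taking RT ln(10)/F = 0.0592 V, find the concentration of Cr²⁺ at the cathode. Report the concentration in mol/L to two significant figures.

0.00067 M

Cr²⁺/Cr is the cathode, Na⁺/Na the anode: E°cell = +1.80 V, n = 2.
Overall reaction: Cr²⁺(aq) + 2 Na(s) → Cr(s) + 2 Na⁺(aq); Q = [Na⁺]^2/[Cr²⁺]^1.
From E = E° − (0.0592/n) log Q: log Q = (E° − E)·n/0.0592 = (+1.80 − (+1.698))·2/0.0592 = 3.4459.
So 1·log[Cr²⁺] = 2·log(1.37) − log Q = 0.2734 − (3.4459) = -3.1725; [Cr²⁺] = 10^(-3.1725) ≈ 0.00067 M.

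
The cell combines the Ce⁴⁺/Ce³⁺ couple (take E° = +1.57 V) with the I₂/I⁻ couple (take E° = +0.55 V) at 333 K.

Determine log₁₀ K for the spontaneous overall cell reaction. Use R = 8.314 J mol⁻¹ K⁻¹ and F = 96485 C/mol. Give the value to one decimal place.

30.9

Cathode: Ce⁴⁺/Ce³⁺; anode: I₂/I⁻. E°cell = (+1.57) − (+0.55) = +1.02 V, with n = 2.
ΔG° = −nFE° = −RT ln K, so ln K = nFE°/(RT) = (2)(96485)(+1.02) / ((8.314)(333)) = 71.094.
log₁₀ K = 71.094 / ln 10 = 30.9.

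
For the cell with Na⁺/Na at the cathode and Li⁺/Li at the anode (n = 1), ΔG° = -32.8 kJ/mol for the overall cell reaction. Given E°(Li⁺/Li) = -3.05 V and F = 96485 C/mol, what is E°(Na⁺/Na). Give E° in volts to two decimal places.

E°cell = −ΔG°/(nF) = −(-32.8×10³)/((1)(96485)) = +0.340 V.
Since Na⁺/Na is the cathode and Li⁺/Li the anode, E°cell = E°(Na⁺/Na) − E°(Li⁺/Li).
So E°(Na⁺/Na) = E°cell + E°(Li⁺/Li) = +0.340 + (-3.05) = -2.71 V.

-2.71 V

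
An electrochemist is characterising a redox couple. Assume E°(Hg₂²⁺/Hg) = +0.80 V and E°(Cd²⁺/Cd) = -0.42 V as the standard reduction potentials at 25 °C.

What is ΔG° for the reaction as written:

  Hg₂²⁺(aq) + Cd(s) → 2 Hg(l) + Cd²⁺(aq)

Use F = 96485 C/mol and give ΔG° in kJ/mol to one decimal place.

As written, Hg₂²⁺/Hg is reduced (cathode) and Cd²⁺/Cd is oxidised (anode), so E°cell = (+0.80) − (-0.42) = +1.22 V.
Balancing electrons gives n = 2.
ΔG° = −nFE° = −(2)(96485)(+1.22) = -235,423 J = -235.4 kJ/mol.

-235.4 kJ/mol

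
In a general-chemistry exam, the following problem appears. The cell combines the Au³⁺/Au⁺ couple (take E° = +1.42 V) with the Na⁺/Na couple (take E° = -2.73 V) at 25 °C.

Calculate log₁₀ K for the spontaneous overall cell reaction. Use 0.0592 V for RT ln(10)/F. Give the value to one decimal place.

140.2

Cathode: Au³⁺/Au⁺; anode: Na⁺/Na. E°cell = +4.15 V, n = 2.
log K = nE°cell / 0.0592 = (2)(+4.15) / 0.0592 = 140.2.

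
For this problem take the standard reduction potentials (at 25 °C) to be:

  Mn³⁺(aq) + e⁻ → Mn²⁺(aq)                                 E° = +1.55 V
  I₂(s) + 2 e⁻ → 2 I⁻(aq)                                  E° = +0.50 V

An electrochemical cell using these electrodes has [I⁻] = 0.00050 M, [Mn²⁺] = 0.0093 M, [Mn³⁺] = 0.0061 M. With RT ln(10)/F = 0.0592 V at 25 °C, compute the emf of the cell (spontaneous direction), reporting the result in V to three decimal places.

Mn³⁺/Mn²⁺ is the cathode (higher E°), I₂/I⁻ the anode: E°cell = +1.55 − (+0.50) = +1.05 V, n = 2.
Overall: 2 Mn³⁺(aq) + 2 I⁻(aq) → 2 Mn²⁺(aq) + I₂(s)
Q = [Mn²⁺]^2 / ([Mn³⁺]^2·[I⁻]^2); log Q = 6.968.
E = E° − (0.0592/n) log Q = +1.05 − (0.0592/2)(6.968) = +0.844 V.

+0.844 V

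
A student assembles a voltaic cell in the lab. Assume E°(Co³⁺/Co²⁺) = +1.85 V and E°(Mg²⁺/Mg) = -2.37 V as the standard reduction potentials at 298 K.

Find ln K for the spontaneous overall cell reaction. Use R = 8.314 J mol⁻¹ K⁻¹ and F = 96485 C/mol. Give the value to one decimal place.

Cathode: Co³⁺/Co²⁺; anode: Mg²⁺/Mg. E°cell = (+1.85) − (-2.37) = +4.22 V, with n = 2.
ΔG° = −nFE° = −RT ln K, so ln K = nFE°/(RT) = (2)(96485)(+4.22) / ((8.314)(298)) = 328.682.

328.7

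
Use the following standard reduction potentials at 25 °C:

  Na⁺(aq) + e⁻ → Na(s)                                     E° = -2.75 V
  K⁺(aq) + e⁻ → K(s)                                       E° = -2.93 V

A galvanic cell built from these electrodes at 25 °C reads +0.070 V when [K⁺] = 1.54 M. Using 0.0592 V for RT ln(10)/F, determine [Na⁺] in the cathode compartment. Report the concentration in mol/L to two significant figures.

Na⁺/Na is the cathode, K⁺/K the anode: E°cell = +0.18 V, n = 1.
Overall reaction: Na⁺(aq) + K(s) → Na(s) + K⁺(aq); Q = [K⁺]^1/[Na⁺]^1.
From E = E° − (0.0592/n) log Q: log Q = (E° − E)·n/0.0592 = (+0.18 − (+0.070))·1/0.0592 = 1.8581.
So 1·log[Na⁺] = 1·log(1.54) − log Q = 0.1875 − (1.8581) = -1.6706; [Na⁺] = 10^(-1.6706) ≈ 0.021 M.

0.021 M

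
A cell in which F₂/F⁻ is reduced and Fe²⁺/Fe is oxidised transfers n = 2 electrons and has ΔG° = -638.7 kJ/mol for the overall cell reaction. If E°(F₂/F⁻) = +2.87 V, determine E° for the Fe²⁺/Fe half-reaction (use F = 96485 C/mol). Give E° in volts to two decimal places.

E°cell = −ΔG°/(nF) = −(-638.7×10³)/((2)(96485)) = +3.310 V.
Since F₂/F⁻ is the cathode and Fe²⁺/Fe the anode, E°cell = E°(F₂/F⁻) − E°(Fe²⁺/Fe).
So E°(Fe²⁺/Fe) = E°(F₂/F⁻) − E°cell = (+2.87) − (+3.310) = -0.44 V.

-0.44 V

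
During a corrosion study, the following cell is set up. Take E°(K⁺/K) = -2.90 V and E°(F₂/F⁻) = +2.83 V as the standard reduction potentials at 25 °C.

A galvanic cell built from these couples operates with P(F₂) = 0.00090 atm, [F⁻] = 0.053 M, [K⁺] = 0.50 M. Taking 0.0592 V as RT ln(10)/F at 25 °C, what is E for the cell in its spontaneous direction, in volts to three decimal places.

F₂/F⁻ is the cathode (higher E°), K⁺/K the anode: E°cell = +2.83 − (-2.90) = +5.73 V, n = 2.
Overall: F₂(g) + 2 K(s) → 2 F⁻(aq) + 2 K⁺(aq)
Q = [F⁻]^2·[K⁺]^2 / (P(F₂)); log Q = -0.108.
E = E° − (0.0592/n) log Q = +5.73 − (0.0592/2)(-0.108) = +5.733 V.

+5.733 V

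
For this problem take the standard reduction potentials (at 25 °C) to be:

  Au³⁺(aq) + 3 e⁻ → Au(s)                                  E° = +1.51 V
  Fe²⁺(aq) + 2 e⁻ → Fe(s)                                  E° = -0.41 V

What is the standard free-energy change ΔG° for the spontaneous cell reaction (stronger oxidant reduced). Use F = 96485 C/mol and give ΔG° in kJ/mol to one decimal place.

-1111.5 kJ/mol

Au³⁺/Au (E° = +1.51 V) is the cathode; Fe²⁺/Fe (E° = -0.41 V) is the anode, so E°cell = +1.92 V.
Balancing electrons gives n = 6 (lcm of 3 and 2).
ΔG° = −nFE° = −(6)(96485)(+1.92) = -1,111,507 J = -1111.5 kJ/mol.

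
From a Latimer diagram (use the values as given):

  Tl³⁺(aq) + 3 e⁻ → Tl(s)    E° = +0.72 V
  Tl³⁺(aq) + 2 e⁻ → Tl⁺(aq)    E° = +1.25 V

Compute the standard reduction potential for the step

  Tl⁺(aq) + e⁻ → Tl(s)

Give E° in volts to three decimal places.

Sequential free energies add, so n₃E°₃ = n₁E°₁ + n₂E°₂.
With n₃ = 3, and the known step contributing 2×(+1.25) V, the unknown satisfies 1·E° = 3×(+0.72) − 2×(+1.25) = -0.340.
E° = -0.340 / 1 = -0.340 V.

-0.340 V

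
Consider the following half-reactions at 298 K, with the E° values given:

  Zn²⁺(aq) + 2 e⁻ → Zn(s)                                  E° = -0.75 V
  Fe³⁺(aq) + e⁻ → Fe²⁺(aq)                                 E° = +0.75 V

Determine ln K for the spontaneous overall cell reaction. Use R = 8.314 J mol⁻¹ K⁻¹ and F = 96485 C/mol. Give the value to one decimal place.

Cathode: Fe³⁺/Fe²⁺; anode: Zn²⁺/Zn. E°cell = (+0.75) − (-0.75) = +1.50 V, with n = 2.
ΔG° = −nFE° = −RT ln K, so ln K = nFE°/(RT) = (2)(96485)(+1.50) / ((8.314)(298)) = 116.830.

116.8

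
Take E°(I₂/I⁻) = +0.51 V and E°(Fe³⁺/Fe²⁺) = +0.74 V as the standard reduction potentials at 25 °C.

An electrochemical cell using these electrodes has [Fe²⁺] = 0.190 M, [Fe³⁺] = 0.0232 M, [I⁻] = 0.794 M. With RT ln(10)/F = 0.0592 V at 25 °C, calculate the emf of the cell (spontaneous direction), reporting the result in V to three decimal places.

+0.170 V

Fe³⁺/Fe²⁺ is the cathode (higher E°), I₂/I⁻ the anode: E°cell = +0.74 − (+0.51) = +0.23 V, n = 2.
Overall: 2 Fe³⁺(aq) + 2 I⁻(aq) → 2 Fe²⁺(aq) + I₂(s)
Q = [Fe²⁺]^2 / ([Fe³⁺]^2·[I⁻]^2); log Q = 2.027.
E = E° − (0.0592/n) log Q = +0.23 − (0.0592/2)(2.027) = +0.170 V.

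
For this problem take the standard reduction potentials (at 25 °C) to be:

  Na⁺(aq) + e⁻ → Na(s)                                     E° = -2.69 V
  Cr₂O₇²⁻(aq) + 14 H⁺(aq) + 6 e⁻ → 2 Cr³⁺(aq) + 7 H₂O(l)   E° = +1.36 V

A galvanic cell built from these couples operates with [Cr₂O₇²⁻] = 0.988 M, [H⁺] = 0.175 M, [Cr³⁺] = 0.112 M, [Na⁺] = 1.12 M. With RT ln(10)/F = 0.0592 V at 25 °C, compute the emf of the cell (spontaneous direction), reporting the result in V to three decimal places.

+3.961 V

Cr₂O₇²⁻/Cr³⁺ is the cathode (higher E°), Na⁺/Na the anode: E°cell = +1.36 − (-2.69) = +4.05 V, n = 6.
Overall: Cr₂O₇²⁻(aq) + 14 H⁺(aq) + 6 Na(s) → 2 Cr³⁺(aq) + 7 H₂O(l) + 6 Na⁺(aq)
Q = [Cr³⁺]^2·[Na⁺]^6 / ([Cr₂O₇²⁻]·[H⁺]^14); log Q = 8.996.
E = E° − (0.0592/n) log Q = +4.05 − (0.0592/6)(8.996) = +3.961 V.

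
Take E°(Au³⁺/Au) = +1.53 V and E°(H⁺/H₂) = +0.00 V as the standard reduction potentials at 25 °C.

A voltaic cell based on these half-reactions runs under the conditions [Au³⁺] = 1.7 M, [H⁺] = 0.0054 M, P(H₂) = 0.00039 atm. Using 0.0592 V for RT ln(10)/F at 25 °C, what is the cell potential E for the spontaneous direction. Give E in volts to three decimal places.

Au³⁺/Au is the cathode (higher E°), H⁺/H₂ the anode: E°cell = +1.53 − (+0.00) = +1.53 V, n = 6.
Overall: 2 Au³⁺(aq) + 3 H₂(g) → 2 Au(s) + 6 H⁺(aq)
Q = [H⁺]^6 / ([Au³⁺]^2·P(H₂)^3); log Q = -3.840.
E = E° − (0.0592/n) log Q = +1.53 − (0.0592/6)(-3.840) = +1.568 V.

+1.568 V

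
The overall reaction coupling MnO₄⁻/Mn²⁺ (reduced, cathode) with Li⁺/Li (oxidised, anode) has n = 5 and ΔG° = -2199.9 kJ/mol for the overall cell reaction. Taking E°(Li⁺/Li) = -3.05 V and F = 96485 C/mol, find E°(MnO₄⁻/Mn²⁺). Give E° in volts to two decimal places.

+1.51 V

E°cell = −ΔG°/(nF) = −(-2199.9×10³)/((5)(96485)) = +4.560 V.
Since MnO₄⁻/Mn²⁺ is the cathode and Li⁺/Li the anode, E°cell = E°(MnO₄⁻/Mn²⁺) − E°(Li⁺/Li).
So E°(MnO₄⁻/Mn²⁺) = E°cell + E°(Li⁺/Li) = +4.560 + (-3.05) = +1.51 V.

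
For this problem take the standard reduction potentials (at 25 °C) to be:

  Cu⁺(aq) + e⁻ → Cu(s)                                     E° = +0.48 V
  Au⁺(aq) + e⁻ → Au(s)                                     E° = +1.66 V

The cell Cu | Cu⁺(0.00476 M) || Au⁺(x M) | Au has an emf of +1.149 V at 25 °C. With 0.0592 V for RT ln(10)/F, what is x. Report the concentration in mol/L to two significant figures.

Au⁺/Au is the cathode, Cu⁺/Cu the anode: E°cell = +1.18 V, n = 1.
Overall reaction: Au⁺(aq) + Cu(s) → Au(s) + Cu⁺(aq); Q = [Cu⁺]^1/[Au⁺]^1.
From E = E° − (0.0592/n) log Q: log Q = (E° − E)·n/0.0592 = (+1.18 − (+1.149))·1/0.0592 = 0.5236.
So 1·log[Au⁺] = 1·log(0.00476) − log Q = -2.3224 − (0.5236) = -2.8460; [Au⁺] = 10^(-2.8460) ≈ 0.0014 M.

0.0014 M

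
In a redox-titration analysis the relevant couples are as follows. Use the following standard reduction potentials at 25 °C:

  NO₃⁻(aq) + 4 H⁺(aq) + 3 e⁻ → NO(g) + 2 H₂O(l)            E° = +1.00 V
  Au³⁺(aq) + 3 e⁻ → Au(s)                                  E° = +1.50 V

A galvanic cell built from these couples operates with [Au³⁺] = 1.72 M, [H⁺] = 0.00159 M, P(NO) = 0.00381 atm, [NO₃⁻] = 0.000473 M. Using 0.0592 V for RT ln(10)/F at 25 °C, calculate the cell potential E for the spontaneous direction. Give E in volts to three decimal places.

Au³⁺/Au is the cathode (higher E°), NO₃⁻/NO the anode: E°cell = +1.50 − (+1.00) = +0.50 V, n = 3.
Overall: Au³⁺(aq) + NO(g) + 2 H₂O(l) → Au(s) + NO₃⁻(aq) + 4 H⁺(aq)
Q = [NO₃⁻]·[H⁺]^4 / ([Au³⁺]·P(NO)); log Q = -12.336.
E = E° − (0.0592/n) log Q = +0.50 − (0.0592/3)(-12.336) = +0.743 V.

+0.743 V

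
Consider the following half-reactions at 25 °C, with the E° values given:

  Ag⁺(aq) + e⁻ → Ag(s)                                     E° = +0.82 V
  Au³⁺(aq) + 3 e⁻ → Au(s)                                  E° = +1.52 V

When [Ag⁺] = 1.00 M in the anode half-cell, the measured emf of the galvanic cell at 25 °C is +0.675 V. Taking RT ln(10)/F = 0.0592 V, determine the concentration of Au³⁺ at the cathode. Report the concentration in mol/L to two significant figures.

0.054 M

Au³⁺/Au is the cathode, Ag⁺/Ag the anode: E°cell = +0.70 V, n = 3.
Overall reaction: Au³⁺(aq) + 3 Ag(s) → Au(s) + 3 Ag⁺(aq); Q = [Ag⁺]^3/[Au³⁺]^1.
From E = E° − (0.0592/n) log Q: log Q = (E° − E)·n/0.0592 = (+0.70 − (+0.675))·3/0.0592 = 1.2669.
So 1·log[Au³⁺] = 3·log(1) − log Q = 0.0000 − (1.2669) = -1.2669; [Au³⁺] = 10^(-1.2669) ≈ 0.054 M.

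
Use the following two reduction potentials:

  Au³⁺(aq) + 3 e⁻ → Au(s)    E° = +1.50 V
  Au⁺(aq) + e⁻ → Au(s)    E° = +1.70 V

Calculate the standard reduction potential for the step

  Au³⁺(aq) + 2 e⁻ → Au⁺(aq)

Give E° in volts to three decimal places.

Sequential free energies add, so n₃E°₃ = n₁E°₁ + n₂E°₂.
With n₃ = 3, and the known step contributing 1×(+1.70) V, the unknown satisfies 2·E° = 3×(+1.50) − 1×(+1.70) = +2.800.
E° = +2.800 / 2 = +1.400 V.

+1.400 V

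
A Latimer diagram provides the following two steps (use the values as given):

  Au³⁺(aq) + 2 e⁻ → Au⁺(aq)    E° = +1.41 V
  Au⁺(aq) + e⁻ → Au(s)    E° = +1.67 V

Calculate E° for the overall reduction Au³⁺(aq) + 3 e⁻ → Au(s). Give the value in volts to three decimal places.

+1.497 V

Standard free energies of sequential steps add: ΔG°₃ = ΔG°₁ + ΔG°₂, so n₃E°₃ = n₁E°₁ + n₂E°₂.
E°₃ = (2×+1.41 + 1×+1.67) / 3 = (+4.490) / 3 = +1.497 V.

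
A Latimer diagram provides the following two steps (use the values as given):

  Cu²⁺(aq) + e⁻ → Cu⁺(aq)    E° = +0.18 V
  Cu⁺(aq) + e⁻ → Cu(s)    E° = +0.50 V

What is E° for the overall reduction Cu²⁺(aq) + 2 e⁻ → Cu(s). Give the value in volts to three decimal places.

Adding the free-energy changes (−nFE°) of the two steps gives −n₃FE°₃ = −n₁FE°₁ − n₂FE°₂.
E°₃ = (1×+0.18 + 1×+0.50) / 2 = (+0.680) / 2 = +0.340 V.

+0.340 V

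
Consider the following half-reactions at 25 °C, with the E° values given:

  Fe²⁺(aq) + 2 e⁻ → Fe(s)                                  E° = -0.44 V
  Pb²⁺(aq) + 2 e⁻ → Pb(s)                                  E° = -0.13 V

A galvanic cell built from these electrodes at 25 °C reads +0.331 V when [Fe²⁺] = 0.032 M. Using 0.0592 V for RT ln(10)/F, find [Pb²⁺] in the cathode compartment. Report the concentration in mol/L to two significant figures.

Pb²⁺/Pb is the cathode, Fe²⁺/Fe the anode: E°cell = +0.31 V, n = 2.
Overall reaction: Pb²⁺(aq) + Fe(s) → Pb(s) + Fe²⁺(aq); Q = [Fe²⁺]^1/[Pb²⁺]^1.
From E = E° − (0.0592/n) log Q: log Q = (E° − E)·n/0.0592 = (+0.31 − (+0.331))·2/0.0592 = -0.7095.
So 1·log[Pb²⁺] = 1·log(0.032) − log Q = -1.4949 − (-0.7095) = -0.7854; [Pb²⁺] = 10^(-0.7854) ≈ 0.16 M.

0.16 M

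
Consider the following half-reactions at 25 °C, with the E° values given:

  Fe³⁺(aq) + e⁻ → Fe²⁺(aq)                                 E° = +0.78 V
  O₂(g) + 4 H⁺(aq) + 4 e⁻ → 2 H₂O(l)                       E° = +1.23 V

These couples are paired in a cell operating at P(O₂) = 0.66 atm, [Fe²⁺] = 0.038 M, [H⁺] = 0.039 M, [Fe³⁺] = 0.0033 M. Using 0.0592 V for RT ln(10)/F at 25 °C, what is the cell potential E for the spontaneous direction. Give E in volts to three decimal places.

+0.427 V

O₂/H₂O is the cathode (higher E°), Fe³⁺/Fe²⁺ the anode: E°cell = +1.23 − (+0.78) = +0.45 V, n = 4.
Overall: O₂(g) + 4 H⁺(aq) + 4 Fe²⁺(aq) → 2 H₂O(l) + 4 Fe³⁺(aq)
Q = [Fe³⁺]^4 / (P(O₂)·[H⁺]^4·[Fe²⁺]^4); log Q = 1.571.
E = E° − (0.0592/n) log Q = +0.45 − (0.0592/4)(1.571) = +0.427 V.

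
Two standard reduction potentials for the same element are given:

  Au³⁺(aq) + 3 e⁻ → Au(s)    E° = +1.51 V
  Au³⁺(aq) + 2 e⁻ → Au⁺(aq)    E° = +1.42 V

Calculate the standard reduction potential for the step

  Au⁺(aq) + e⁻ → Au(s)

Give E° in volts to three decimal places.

Sequential free energies add, so n₃E°₃ = n₁E°₁ + n₂E°₂.
With n₃ = 3, and the known step contributing 2×(+1.42) V, the unknown satisfies 1·E° = 3×(+1.51) − 2×(+1.42) = +1.690.
E° = +1.690 / 1 = +1.690 V.

+1.690 V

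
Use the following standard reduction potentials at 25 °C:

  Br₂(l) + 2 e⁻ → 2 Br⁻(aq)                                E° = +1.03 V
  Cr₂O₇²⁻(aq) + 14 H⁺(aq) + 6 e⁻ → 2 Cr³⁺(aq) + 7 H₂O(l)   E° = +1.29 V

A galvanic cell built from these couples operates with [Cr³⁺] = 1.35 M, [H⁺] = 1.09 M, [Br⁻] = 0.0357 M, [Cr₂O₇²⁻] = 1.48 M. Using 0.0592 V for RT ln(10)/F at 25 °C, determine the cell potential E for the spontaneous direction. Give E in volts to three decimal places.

+0.179 V

Cr₂O₇²⁻/Cr³⁺ is the cathode (higher E°), Br₂/Br⁻ the anode: E°cell = +1.29 − (+1.03) = +0.26 V, n = 6.
Overall: Cr₂O₇²⁻(aq) + 14 H⁺(aq) + 6 Br⁻(aq) → 2 Cr³⁺(aq) + 7 H₂O(l) + 3 Br₂(l)
Q = [Cr³⁺]^2 / ([Cr₂O₇²⁻]·[H⁺]^14·[Br⁻]^6); log Q = 8.250.
E = E° − (0.0592/n) log Q = +0.26 − (0.0592/6)(8.250) = +0.179 V.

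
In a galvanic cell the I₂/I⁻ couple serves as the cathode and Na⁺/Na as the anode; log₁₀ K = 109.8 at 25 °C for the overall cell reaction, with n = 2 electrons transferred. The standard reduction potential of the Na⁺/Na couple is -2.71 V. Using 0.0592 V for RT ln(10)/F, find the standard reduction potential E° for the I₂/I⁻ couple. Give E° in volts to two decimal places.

E°cell = (0.0592/n)·log K = (0.0592/2)(109.8) = +3.250 V.
Since I₂/I⁻ is the cathode and Na⁺/Na the anode, E°cell = E°(I₂/I⁻) − E°(Na⁺/Na).
So E°(I₂/I⁻) = E°cell + E°(Na⁺/Na) = +3.250 + (-2.71) = +0.54 V.

+0.54 V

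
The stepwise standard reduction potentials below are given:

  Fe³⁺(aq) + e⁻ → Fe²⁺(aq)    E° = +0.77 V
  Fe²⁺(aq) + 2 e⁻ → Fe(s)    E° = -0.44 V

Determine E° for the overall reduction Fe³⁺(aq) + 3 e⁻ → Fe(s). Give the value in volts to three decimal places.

Adding the free-energy changes (−nFE°) of the two steps gives −n₃FE°₃ = −n₁FE°₁ − n₂FE°₂.
E°₃ = (1×+0.77 + 2×-0.44) / 3 = (-0.110) / 3 = -0.037 V.

-0.037 V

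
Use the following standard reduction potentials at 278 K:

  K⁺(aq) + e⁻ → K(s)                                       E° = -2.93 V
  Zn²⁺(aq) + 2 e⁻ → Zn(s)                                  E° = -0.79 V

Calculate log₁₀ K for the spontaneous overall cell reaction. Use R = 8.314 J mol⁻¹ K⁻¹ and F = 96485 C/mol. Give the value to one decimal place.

77.6

Cathode: Zn²⁺/Zn; anode: K⁺/K. E°cell = (-0.79) − (-2.93) = +2.14 V, with n = 2.
ΔG° = −nFE° = −RT ln K, so ln K = nFE°/(RT) = (2)(96485)(+2.14) / ((8.314)(278)) = 178.669.
log₁₀ K = 178.669 / ln 10 = 77.6.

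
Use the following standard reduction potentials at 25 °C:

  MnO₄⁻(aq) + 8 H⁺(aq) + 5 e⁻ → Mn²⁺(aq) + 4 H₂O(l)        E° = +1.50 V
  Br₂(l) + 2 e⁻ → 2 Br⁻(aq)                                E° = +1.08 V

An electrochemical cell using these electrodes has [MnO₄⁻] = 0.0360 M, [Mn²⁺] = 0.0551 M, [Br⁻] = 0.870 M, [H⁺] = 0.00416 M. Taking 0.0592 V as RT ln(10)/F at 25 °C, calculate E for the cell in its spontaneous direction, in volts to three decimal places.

MnO₄⁻/Mn²⁺ is the cathode (higher E°), Br₂/Br⁻ the anode: E°cell = +1.50 − (+1.08) = +0.42 V, n = 10.
Overall: 2 MnO₄⁻(aq) + 16 H⁺(aq) + 10 Br⁻(aq) → 2 Mn²⁺(aq) + 8 H₂O(l) + 5 Br₂(l)
Q = [Mn²⁺]^2 / ([MnO₄⁻]^2·[H⁺]^16·[Br⁻]^10); log Q = 39.069.
E = E° − (0.0592/n) log Q = +0.42 − (0.0592/10)(39.069) = +0.189 V.

+0.189 V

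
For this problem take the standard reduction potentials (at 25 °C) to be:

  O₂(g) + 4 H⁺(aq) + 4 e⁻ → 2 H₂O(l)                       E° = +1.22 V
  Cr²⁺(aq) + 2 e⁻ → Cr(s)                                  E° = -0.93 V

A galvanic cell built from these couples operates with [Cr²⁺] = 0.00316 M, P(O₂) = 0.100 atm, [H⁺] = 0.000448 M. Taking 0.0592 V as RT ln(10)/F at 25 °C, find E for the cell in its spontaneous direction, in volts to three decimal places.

+2.011 V

O₂/H₂O is the cathode (higher E°), Cr²⁺/Cr the anode: E°cell = +1.22 − (-0.93) = +2.15 V, n = 4.
Overall: O₂(g) + 4 H⁺(aq) + 2 Cr(s) → 2 H₂O(l) + 2 Cr²⁺(aq)
Q = [Cr²⁺]^2 / (P(O₂)·[H⁺]^4); log Q = 9.394.
E = E° − (0.0592/n) log Q = +2.15 − (0.0592/4)(9.394) = +2.011 V.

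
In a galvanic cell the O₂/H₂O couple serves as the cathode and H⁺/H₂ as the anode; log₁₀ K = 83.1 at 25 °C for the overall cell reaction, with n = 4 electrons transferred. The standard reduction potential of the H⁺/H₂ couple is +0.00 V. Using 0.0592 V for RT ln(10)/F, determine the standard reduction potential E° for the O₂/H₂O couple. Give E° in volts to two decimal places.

+1.23 V

E°cell = (0.0592/n)·log K = (0.0592/4)(83.1) = +1.230 V.
Since O₂/H₂O is the cathode and H⁺/H₂ the anode, E°cell = E°(O₂/H₂O) − E°(H⁺/H₂).
So E°(O₂/H₂O) = E°cell + E°(H⁺/H₂) = +1.230 + (+0.00) = +1.23 V.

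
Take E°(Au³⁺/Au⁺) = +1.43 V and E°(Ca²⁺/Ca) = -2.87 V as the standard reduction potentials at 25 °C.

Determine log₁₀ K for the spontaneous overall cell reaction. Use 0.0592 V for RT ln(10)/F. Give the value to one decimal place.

145.3

Cathode: Au³⁺/Au⁺; anode: Ca²⁺/Ca. E°cell = +4.30 V, n = 2.
log K = nE°cell / 0.0592 = (2)(+4.30) / 0.0592 = 145.3.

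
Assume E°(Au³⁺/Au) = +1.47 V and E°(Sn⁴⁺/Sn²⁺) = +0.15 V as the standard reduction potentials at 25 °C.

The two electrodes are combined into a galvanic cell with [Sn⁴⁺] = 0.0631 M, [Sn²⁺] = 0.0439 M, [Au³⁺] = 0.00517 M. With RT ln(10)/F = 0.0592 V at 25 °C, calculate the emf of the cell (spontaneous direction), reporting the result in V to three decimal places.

+1.270 V

Au³⁺/Au is the cathode (higher E°), Sn⁴⁺/Sn²⁺ the anode: E°cell = +1.47 − (+0.15) = +1.32 V, n = 6.
Overall: 2 Au³⁺(aq) + 3 Sn²⁺(aq) → 2 Au(s) + 3 Sn⁴⁺(aq)
Q = [Sn⁴⁺]^3 / ([Au³⁺]^2·[Sn²⁺]^3); log Q = 5.046.
E = E° − (0.0592/n) log Q = +1.32 − (0.0592/6)(5.046) = +1.270 V.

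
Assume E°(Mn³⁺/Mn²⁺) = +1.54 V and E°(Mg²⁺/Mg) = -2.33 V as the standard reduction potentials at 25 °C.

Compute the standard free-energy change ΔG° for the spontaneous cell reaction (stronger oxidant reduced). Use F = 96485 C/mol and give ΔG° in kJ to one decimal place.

-746.8 kJ

Mn³⁺/Mn²⁺ (E° = +1.54 V) is the cathode; Mg²⁺/Mg (E° = -2.33 V) is the anode, so E°cell = +3.87 V.
Balancing electrons gives n = 2 (lcm of 1 and 2).
ΔG° = −nFE° = −(2)(96485)(+3.87) = -746,794 J = -746.8 kJ.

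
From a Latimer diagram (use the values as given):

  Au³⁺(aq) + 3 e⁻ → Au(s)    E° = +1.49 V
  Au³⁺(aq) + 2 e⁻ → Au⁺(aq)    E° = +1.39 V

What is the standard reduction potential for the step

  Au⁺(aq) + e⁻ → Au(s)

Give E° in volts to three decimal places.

Sequential free energies add, so n₃E°₃ = n₁E°₁ + n₂E°₂.
With n₃ = 3, and the known step contributing 2×(+1.39) V, the unknown satisfies 1·E° = 3×(+1.49) − 2×(+1.39) = +1.690.
E° = +1.690 / 1 = +1.690 V.

+1.690 V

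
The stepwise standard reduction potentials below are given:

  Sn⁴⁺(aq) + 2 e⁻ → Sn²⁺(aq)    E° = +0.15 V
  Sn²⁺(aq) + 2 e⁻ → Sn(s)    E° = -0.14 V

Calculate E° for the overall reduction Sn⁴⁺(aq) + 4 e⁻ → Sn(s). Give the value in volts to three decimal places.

+0.005 V

Standard free energies of sequential steps add: ΔG°₃ = ΔG°₁ + ΔG°₂, so n₃E°₃ = n₁E°₁ + n₂E°₂.
E°₃ = (2×+0.15 + 2×-0.14) / 4 = (+0.020) / 4 = +0.005 V.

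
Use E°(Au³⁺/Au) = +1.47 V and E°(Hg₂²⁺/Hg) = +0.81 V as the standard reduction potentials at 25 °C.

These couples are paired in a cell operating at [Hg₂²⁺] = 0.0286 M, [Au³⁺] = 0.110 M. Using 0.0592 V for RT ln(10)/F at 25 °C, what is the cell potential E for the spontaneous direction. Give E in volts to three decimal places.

Au³⁺/Au is the cathode (higher E°), Hg₂²⁺/Hg the anode: E°cell = +1.47 − (+0.81) = +0.66 V, n = 6.
Overall: 2 Au³⁺(aq) + 6 Hg(l) → 2 Au(s) + 3 Hg₂²⁺(aq)
Q = [Hg₂²⁺]^3 / ([Au³⁺]^2); log Q = -2.714.
E = E° − (0.0592/n) log Q = +0.66 − (0.0592/6)(-2.714) = +0.687 V.

+0.687 V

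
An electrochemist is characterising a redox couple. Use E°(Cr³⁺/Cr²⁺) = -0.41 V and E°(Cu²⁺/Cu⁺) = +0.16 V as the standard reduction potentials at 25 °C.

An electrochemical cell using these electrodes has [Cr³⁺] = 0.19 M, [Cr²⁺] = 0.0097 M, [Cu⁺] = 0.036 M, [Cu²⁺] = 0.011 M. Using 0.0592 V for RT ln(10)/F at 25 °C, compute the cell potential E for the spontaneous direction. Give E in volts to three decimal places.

Cu²⁺/Cu⁺ is the cathode (higher E°), Cr³⁺/Cr²⁺ the anode: E°cell = +0.16 − (-0.41) = +0.57 V, n = 1.
Overall: Cu²⁺(aq) + Cr²⁺(aq) → Cu⁺(aq) + Cr³⁺(aq)
Q = [Cu⁺]·[Cr³⁺] / ([Cu²⁺]·[Cr²⁺]); log Q = 1.807.
E = E° − (0.0592/n) log Q = +0.57 − (0.0592/1)(1.807) = +0.463 V.

+0.463 V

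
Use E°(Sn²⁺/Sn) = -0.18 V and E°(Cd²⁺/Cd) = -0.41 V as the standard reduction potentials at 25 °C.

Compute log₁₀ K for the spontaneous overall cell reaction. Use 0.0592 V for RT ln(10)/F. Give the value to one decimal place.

Cathode: Sn²⁺/Sn; anode: Cd²⁺/Cd. E°cell = +0.23 V, n = 2.
log K = nE°cell / 0.0592 = (2)(+0.23) / 0.0592 = 7.8.

7.8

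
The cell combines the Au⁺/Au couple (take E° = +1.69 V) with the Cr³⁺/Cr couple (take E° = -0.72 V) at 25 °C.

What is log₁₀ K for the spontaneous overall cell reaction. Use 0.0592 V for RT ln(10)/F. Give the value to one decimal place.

122.1

Cathode: Au⁺/Au; anode: Cr³⁺/Cr. E°cell = +2.41 V, n = 3.
log K = nE°cell / 0.0592 = (3)(+2.41) / 0.0592 = 122.1.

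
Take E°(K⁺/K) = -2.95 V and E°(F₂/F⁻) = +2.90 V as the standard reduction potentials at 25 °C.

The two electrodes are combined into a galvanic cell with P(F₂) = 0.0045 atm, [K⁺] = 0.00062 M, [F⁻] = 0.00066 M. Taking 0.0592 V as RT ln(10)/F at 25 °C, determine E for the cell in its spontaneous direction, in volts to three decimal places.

F₂/F⁻ is the cathode (higher E°), K⁺/K the anode: E°cell = +2.90 − (-2.95) = +5.85 V, n = 2.
Overall: F₂(g) + 2 K(s) → 2 F⁻(aq) + 2 K⁺(aq)
Q = [F⁻]^2·[K⁺]^2 / (P(F₂)); log Q = -10.429.
E = E° − (0.0592/n) log Q = +5.85 − (0.0592/2)(-10.429) = +6.159 V.

+6.159 V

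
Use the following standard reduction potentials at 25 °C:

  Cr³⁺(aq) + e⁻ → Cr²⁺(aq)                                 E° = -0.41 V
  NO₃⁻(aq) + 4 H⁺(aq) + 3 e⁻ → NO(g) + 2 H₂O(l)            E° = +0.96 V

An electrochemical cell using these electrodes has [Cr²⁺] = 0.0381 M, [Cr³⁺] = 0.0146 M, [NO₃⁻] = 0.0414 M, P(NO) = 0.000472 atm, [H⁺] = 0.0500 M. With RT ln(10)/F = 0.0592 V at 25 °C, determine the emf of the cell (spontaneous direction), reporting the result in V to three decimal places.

NO₃⁻/NO is the cathode (higher E°), Cr³⁺/Cr²⁺ the anode: E°cell = +0.96 − (-0.41) = +1.37 V, n = 3.
Overall: NO₃⁻(aq) + 4 H⁺(aq) + 3 Cr²⁺(aq) → NO(g) + 2 H₂O(l) + 3 Cr³⁺(aq)
Q = P(NO)·[Cr³⁺]^3 / ([NO₃⁻]·[H⁺]^4·[Cr²⁺]^3); log Q = 2.011.
E = E° − (0.0592/n) log Q = +1.37 − (0.0592/3)(2.011) = +1.330 V.

+1.330 V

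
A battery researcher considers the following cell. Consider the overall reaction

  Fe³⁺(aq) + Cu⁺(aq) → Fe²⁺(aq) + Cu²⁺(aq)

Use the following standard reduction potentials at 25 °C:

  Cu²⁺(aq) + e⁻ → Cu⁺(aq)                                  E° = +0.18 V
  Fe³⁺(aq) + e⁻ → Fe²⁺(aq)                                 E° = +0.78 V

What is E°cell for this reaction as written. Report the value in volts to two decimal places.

+0.60 V

The Fe³⁺/Fe²⁺ couple has the higher reduction potential, so it is the cathode; Cu²⁺/Cu⁺ is oxidised at the anode.
E°cell = E°(cathode) − E°(anode) = (+0.78) − (+0.18) = +0.60 V.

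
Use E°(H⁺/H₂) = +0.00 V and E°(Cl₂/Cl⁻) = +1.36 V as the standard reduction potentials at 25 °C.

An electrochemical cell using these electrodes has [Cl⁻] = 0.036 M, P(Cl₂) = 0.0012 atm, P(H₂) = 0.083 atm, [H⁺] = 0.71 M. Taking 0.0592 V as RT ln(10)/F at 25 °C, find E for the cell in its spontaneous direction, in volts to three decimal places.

Cl₂/Cl⁻ is the cathode (higher E°), H⁺/H₂ the anode: E°cell = +1.36 − (+0.00) = +1.36 V, n = 2.
Overall: Cl₂(g) + H₂(g) → 2 Cl⁻(aq) + 2 H⁺(aq)
Q = [Cl⁻]^2·[H⁺]^2 / (P(Cl₂)·P(H₂)); log Q = 0.817.
E = E° − (0.0592/n) log Q = +1.36 − (0.0592/2)(0.817) = +1.336 V.

+1.336 V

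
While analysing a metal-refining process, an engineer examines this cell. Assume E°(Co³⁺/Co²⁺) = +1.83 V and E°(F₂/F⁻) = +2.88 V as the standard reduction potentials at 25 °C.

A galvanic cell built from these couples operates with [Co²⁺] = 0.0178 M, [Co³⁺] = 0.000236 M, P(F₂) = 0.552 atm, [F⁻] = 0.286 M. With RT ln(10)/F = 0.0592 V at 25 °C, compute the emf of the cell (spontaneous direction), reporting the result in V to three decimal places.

F₂/F⁻ is the cathode (higher E°), Co³⁺/Co²⁺ the anode: E°cell = +2.88 − (+1.83) = +1.05 V, n = 2.
Overall: F₂(g) + 2 Co²⁺(aq) → 2 F⁻(aq) + 2 Co³⁺(aq)
Q = [F⁻]^2·[Co³⁺]^2 / (P(F₂)·[Co²⁺]^2); log Q = -4.584.
E = E° − (0.0592/n) log Q = +1.05 − (0.0592/2)(-4.584) = +1.186 V.

+1.186 V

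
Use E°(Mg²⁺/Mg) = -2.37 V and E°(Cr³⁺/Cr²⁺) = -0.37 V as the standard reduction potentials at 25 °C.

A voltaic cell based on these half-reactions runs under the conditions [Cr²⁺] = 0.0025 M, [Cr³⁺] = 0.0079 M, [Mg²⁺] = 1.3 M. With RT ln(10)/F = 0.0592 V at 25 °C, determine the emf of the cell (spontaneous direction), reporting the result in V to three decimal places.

+2.026 V

Cr³⁺/Cr²⁺ is the cathode (higher E°), Mg²⁺/Mg the anode: E°cell = -0.37 − (-2.37) = +2.00 V, n = 2.
Overall: 2 Cr³⁺(aq) + Mg(s) → 2 Cr²⁺(aq) + Mg²⁺(aq)
Q = [Cr²⁺]^2·[Mg²⁺] / ([Cr³⁺]^2); log Q = -0.885.
E = E° − (0.0592/n) log Q = +2.00 − (0.0592/2)(-0.885) = +2.026 V.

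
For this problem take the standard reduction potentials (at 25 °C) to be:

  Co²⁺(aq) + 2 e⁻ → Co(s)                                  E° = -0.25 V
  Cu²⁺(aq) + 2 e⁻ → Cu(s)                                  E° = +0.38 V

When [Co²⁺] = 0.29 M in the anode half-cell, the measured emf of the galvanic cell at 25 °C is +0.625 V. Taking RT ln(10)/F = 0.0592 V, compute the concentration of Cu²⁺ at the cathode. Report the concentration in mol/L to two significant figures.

0.20 M

Cu²⁺/Cu is the cathode, Co²⁺/Co the anode: E°cell = +0.63 V, n = 2.
Overall reaction: Cu²⁺(aq) + Co(s) → Cu(s) + Co²⁺(aq); Q = [Co²⁺]^1/[Cu²⁺]^1.
From E = E° − (0.0592/n) log Q: log Q = (E° − E)·n/0.0592 = (+0.63 − (+0.625))·2/0.0592 = 0.1689.
So 1·log[Cu²⁺] = 1·log(0.29) − log Q = -0.5376 − (0.1689) = -0.7065; [Cu²⁺] = 10^(-0.7065) ≈ 0.20 M.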